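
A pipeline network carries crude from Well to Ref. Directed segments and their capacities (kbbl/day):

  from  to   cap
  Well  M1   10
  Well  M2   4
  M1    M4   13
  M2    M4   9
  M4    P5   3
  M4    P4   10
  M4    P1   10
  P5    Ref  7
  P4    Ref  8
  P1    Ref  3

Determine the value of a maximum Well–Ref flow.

Augment Well→M1→M4→P5→Ref: bottleneck 3, flow now 3.
Augment Well→M1→M4→P4→Ref: bottleneck 7, flow now 10.
Augment Well→M2→M4→P4→Ref: bottleneck 1, flow now 11.
Augment Well→M2→M4→P1→Ref: bottleneck 3, flow now 14.
No augmenting path remains; maximum flow = 14.
In the residual graph, reachable from Well: {Well}.
Min-cut edges: Well→M1 (10), Well→M2 (4); capacity 10 + 4 = 14.
This cut is saturated, so no flow can exceed 14.

14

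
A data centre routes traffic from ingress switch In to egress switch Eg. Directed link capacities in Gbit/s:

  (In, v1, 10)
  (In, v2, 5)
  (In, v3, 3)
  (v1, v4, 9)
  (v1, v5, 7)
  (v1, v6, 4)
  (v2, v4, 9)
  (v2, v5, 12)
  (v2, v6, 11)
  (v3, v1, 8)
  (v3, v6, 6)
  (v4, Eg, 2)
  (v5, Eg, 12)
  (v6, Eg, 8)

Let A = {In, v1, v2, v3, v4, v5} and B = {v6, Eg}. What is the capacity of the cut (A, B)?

35

Edges leaving {In, v1, v2, v3, v4, v5}: v1→v6 (4), v2→v6 (11), v3→v6 (6), v4→Eg (2), v5→Eg (12).
Cut capacity = 4 + 11 + 6 + 2 + 12 = 35.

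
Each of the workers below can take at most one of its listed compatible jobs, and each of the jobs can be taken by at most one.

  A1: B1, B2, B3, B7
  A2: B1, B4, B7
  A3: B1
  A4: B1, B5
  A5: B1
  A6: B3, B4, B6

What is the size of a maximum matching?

Unit-capacity flow: source→left, listed edges, right→sink; max matching = max flow.
Augmenting path A1→B1 (+1); matched 1.
Augmenting path A2→B4 (+1); matched 2.
Augmenting path A4→B5 (+1); matched 3.
Augmenting path A6→B3 (+1); matched 4.
Augmenting path A3→B1→A1→B2 (+1); matched 5.
No augmenting path remains; maximum matching = 5.
König certificate: {A1, A2, A4, A6, B1} is a vertex cover of size 5 (every listed pair touches it), so no matching can be larger.

5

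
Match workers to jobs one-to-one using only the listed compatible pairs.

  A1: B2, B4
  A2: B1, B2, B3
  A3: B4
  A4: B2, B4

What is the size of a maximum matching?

Unit-capacity flow: source→left, listed edges, right→sink; max matching = max flow.
Augmenting path A1→B2 (+1); matched 1.
Augmenting path A2→B1 (+1); matched 2.
Augmenting path A3→B4 (+1); matched 3.
No augmenting path remains; maximum matching = 3.
König certificate: {A2, B2, B4} is a vertex cover of size 3 (every listed pair touches it), so no matching can be larger.

3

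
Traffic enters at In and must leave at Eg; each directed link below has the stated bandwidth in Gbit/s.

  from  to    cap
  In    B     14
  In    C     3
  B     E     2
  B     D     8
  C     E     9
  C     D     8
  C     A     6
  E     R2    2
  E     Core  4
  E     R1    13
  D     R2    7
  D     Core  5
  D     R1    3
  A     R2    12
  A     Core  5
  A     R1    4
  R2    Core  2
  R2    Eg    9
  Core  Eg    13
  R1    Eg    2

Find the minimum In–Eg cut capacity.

Augment In→B→E→R2→Eg: bottleneck 2, flow now 2.
Augment In→B→D→R2→Eg: bottleneck 7, flow now 9.
Augment In→B→D→Core→Eg: bottleneck 1, flow now 10.
Augment In→C→E→Core→Eg: bottleneck 3, flow now 13.
No augmenting path remains; maximum flow = 13.
By max-flow min-cut, the minimum cut capacity equals the max flow.
In the residual graph, reachable from In: {In, B}.
Min-cut edges: In→C (3), B→E (2), B→D (8); capacity 3 + 2 + 8 = 13.

13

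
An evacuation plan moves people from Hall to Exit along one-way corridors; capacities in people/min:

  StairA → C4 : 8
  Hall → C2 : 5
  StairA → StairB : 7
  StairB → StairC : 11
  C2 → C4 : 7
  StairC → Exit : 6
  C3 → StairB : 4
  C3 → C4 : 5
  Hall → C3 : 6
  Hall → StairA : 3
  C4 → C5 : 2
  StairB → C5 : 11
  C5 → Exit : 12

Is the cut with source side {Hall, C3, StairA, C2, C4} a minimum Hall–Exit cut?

Given cut capacity: 4 + 7 + 2 = 13.
Augment Hall→C3→StairB→StairC→Exit: bottleneck 4, flow now 4.
Augment Hall→C3→C4→C5→Exit: bottleneck 2, flow now 6.
Augment Hall→StairA→StairB→StairC→Exit: bottleneck 2, flow now 8.
Augment Hall→StairA→StairB→C5→Exit: bottleneck 1, flow now 9.
No augmenting path remains; maximum flow = 9.
In the residual graph, reachable from Hall: {Hall, C3, C2, C4}.
Min-cut edges: Hall→StairA (3), C3→StairB (4), C4→C5 (2); capacity 3 + 4 + 2 = 9.
Cut capacity 13 exceeds the max flow 9, so it is not minimum.

No — its capacity is 13, but the minimum cut has capacity 9.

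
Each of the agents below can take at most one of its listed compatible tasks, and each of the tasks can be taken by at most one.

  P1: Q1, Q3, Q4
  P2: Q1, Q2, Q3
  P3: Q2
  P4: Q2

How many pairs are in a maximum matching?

Unit-capacity flow: source→left, listed edges, right→sink; max matching = max flow.
Augmenting path P1→Q1 (+1); matched 1.
Augmenting path P2→Q2 (+1); matched 2.
Augmenting path P3→Q2→P2→Q3 (+1); matched 3.
No augmenting path remains; maximum matching = 3.
König certificate: {P1, P2, Q2} is a vertex cover of size 3 (every listed pair touches it), so no matching can be larger.

3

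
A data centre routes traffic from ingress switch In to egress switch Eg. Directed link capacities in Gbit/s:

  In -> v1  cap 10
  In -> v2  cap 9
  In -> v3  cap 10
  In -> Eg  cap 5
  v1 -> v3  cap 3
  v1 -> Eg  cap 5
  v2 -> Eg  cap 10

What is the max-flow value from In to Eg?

19

Augment In→Eg: bottleneck 5, flow now 5.
Augment In→v1→Eg: bottleneck 5, flow now 10.
Augment In→v2→Eg: bottleneck 9, flow now 19.
No augmenting path remains; maximum flow = 19.
In the residual graph, reachable from In: {In, v1, v3}.
Min-cut edges: In→v2 (9), In→Eg (5), v1→Eg (5); capacity 9 + 5 + 5 = 19.
This cut is saturated, so no flow can exceed 19.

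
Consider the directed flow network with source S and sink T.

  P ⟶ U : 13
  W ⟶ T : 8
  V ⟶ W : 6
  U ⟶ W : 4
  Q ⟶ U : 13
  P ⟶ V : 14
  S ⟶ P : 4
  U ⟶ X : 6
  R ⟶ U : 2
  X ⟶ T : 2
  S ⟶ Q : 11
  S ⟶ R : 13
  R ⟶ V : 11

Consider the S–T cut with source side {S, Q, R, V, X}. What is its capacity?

27

Edges leaving {S, Q, R, V, X}: S→P (4), Q→U (13), R→U (2), V→W (6), X→T (2).
Cut capacity = 4 + 13 + 2 + 6 + 2 = 27.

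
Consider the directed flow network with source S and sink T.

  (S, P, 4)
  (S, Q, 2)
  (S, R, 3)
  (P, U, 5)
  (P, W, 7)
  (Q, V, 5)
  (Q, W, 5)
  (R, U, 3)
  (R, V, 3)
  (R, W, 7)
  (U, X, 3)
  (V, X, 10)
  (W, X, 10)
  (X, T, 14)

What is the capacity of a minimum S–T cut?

9

Augment S→P→U→X→T: bottleneck 3, flow now 3.
Augment S→P→W→X→T: bottleneck 1, flow now 4.
Augment S→Q→V→X→T: bottleneck 2, flow now 6.
Augment S→R→V→X→T: bottleneck 3, flow now 9.
No augmenting path remains; maximum flow = 9.
By max-flow min-cut, the minimum cut capacity equals the max flow.
In the residual graph, reachable from S: {S}.
Min-cut edges: S→P (4), S→Q (2), S→R (3); capacity 4 + 2 + 3 = 9.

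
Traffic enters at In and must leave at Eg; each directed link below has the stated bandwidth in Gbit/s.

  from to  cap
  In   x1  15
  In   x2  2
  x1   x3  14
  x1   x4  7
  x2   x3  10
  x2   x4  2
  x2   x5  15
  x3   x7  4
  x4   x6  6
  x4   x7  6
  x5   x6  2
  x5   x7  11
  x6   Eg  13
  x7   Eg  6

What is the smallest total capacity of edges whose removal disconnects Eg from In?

13

Augment In→x1→x3→x7→Eg: bottleneck 4, flow now 4.
Augment In→x1→x4→x6→Eg: bottleneck 6, flow now 10.
Augment In→x1→x4→x7→Eg: bottleneck 1, flow now 11.
Augment In→x2→x4→x7→Eg: bottleneck 1, flow now 12.
Augment In→x2→x5→x6→Eg: bottleneck 1, flow now 13.
No augmenting path remains; maximum flow = 13.
By max-flow min-cut, the minimum cut capacity equals the max flow.
In the residual graph, reachable from In: {In, x1, x3}.
Min-cut edges: In→x2 (2), x1→x4 (7), x3→x7 (4); capacity 2 + 7 + 4 = 13.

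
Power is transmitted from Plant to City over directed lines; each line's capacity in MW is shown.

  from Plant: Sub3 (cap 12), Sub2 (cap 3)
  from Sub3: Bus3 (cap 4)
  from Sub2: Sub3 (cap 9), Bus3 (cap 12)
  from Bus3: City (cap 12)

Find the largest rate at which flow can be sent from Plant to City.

7

Augment Plant→Sub3→Bus3→City: bottleneck 4, flow now 4.
Augment Plant→Sub2→Bus3→City: bottleneck 3, flow now 7.
No augmenting path remains; maximum flow = 7.
In the residual graph, reachable from Plant: {Plant, Sub3}.
Min-cut edges: Plant→Sub2 (3), Sub3→Bus3 (4); capacity 3 + 4 = 7.
This cut is saturated, so no flow can exceed 7.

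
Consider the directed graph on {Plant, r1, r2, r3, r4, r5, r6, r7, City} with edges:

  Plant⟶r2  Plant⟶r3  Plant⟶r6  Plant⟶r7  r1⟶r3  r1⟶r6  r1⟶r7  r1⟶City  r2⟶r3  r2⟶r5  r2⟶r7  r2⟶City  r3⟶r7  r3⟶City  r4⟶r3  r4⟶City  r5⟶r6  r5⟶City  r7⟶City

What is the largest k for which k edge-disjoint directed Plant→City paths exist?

3

Assign every edge capacity 1; by Menger, the answer equals the max flow.
Path Plant→r2→City (+1); total 1.
Path Plant→r3→City (+1); total 2.
Path Plant→r7→City (+1); total 3.
No residual Plant→City path; max flow = 3.
Certifying cut of size 3: {Plant→r2, Plant→r3, Plant→r7}.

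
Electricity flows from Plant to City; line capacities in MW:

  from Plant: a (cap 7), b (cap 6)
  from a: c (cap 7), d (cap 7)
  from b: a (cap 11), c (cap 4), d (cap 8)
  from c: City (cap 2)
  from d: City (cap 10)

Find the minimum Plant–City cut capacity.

12

Augment Plant→a→c→City: bottleneck 2, flow now 2.
Augment Plant→a→d→City: bottleneck 5, flow now 7.
Augment Plant→b→d→City: bottleneck 5, flow now 12.
No augmenting path remains; maximum flow = 12.
By max-flow min-cut, the minimum cut capacity equals the max flow.
In the residual graph, reachable from Plant: {Plant, a, b, c, d}.
Min-cut edges: c→City (2), d→City (10); capacity 2 + 10 = 12.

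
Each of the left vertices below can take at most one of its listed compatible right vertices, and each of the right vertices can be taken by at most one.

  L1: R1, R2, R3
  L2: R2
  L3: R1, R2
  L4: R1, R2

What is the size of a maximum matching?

3

Unit-capacity flow: source→left, listed edges, right→sink; max matching = max flow.
Augmenting path L1→R1 (+1); matched 1.
Augmenting path L2→R2 (+1); matched 2.
Augmenting path L3→R1→L1→R3 (+1); matched 3.
No augmenting path remains; maximum matching = 3.
König certificate: {L1, R1, R2} is a vertex cover of size 3 (every listed pair touches it), so no matching can be larger.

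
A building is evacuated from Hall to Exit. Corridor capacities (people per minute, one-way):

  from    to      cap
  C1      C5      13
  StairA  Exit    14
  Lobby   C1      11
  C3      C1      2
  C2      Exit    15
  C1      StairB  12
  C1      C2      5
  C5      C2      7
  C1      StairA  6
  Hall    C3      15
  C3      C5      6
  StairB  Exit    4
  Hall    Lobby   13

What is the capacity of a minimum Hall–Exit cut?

19

Augment Hall→Lobby→C1→StairA→Exit: bottleneck 6, flow now 6.
Augment Hall→Lobby→C1→StairB→Exit: bottleneck 4, flow now 10.
Augment Hall→Lobby→C1→C2→Exit: bottleneck 1, flow now 11.
Augment Hall→C3→C5→C2→Exit: bottleneck 6, flow now 17.
Augment Hall→C3→C1→C2→Exit: bottleneck 2, flow now 19.
No augmenting path remains; maximum flow = 19.
By max-flow min-cut, the minimum cut capacity equals the max flow.
In the residual graph, reachable from Hall: {Hall, Lobby, C3}.
Min-cut edges: Lobby→C1 (11), C3→C5 (6), C3→C1 (2); capacity 11 + 6 + 2 = 19.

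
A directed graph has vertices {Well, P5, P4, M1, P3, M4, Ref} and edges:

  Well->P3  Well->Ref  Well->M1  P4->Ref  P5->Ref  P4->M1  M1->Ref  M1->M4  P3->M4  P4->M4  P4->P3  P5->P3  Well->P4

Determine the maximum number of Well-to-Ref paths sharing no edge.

Assign every edge capacity 1; by Menger, the answer equals the max flow.
Path Well→Ref (+1); total 1.
Path Well→P4→Ref (+1); total 2.
Path Well→M1→Ref (+1); total 3.
No residual Well→Ref path; max flow = 3.
Certifying cut of size 3: {Well→M1, Well→P4, Well→Ref}.

3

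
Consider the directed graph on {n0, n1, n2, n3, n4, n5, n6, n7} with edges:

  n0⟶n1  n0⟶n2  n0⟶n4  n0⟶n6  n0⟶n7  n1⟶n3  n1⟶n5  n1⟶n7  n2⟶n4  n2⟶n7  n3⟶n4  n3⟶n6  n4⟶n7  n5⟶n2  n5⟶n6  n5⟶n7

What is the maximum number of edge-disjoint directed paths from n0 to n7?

Assign every edge capacity 1; by Menger, the answer equals the max flow.
Path n0→n7 (+1); total 1.
Path n0→n1→n7 (+1); total 2.
Path n0→n2→n7 (+1); total 3.
Path n0→n4→n7 (+1); total 4.
No residual n0→n7 path; max flow = 4.
Certifying cut of size 4: {n0→n1, n0→n2, n0→n4, n0→n7}.

4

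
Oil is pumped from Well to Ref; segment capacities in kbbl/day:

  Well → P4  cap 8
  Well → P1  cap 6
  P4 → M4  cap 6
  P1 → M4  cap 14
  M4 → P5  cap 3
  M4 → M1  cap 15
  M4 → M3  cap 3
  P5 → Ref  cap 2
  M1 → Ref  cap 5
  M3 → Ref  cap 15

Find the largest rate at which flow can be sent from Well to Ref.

Augment Well→P4→M4→P5→Ref: bottleneck 2, flow now 2.
Augment Well→P4→M4→M1→Ref: bottleneck 4, flow now 6.
Augment Well→P1→M4→M1→Ref: bottleneck 1, flow now 7.
Augment Well→P1→M4→M3→Ref: bottleneck 3, flow now 10.
No augmenting path remains; maximum flow = 10.
In the residual graph, reachable from Well: {Well, P4, P1, M4, P5, M1}.
Min-cut edges: M4→M3 (3), P5→Ref (2), M1→Ref (5); capacity 3 + 2 + 5 = 10.
This cut is saturated, so no flow can exceed 10.

10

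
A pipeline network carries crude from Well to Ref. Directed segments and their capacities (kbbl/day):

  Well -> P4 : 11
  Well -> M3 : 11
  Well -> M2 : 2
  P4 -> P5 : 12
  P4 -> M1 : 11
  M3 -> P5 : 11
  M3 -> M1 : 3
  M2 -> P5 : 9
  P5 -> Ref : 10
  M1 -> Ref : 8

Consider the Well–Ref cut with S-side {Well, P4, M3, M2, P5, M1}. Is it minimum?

Given cut capacity: 10 + 8 = 18.
Augment Well→P4→P5→Ref: bottleneck 10, flow now 10.
Augment Well→P4→M1→Ref: bottleneck 1, flow now 11.
Augment Well→M3→M1→Ref: bottleneck 3, flow now 14.
Augment Well→M3→P5→P4→M1→Ref: bottleneck 4, flow now 18. (uses reverse residual edge)
No augmenting path remains; maximum flow = 18.
Cut capacity 18 equals the max flow, so it is a minimum cut.

Yes — it is a minimum cut (capacity 18).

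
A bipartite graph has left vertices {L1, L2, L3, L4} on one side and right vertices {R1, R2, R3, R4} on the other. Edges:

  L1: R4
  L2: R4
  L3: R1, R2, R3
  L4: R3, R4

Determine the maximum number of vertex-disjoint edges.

3

Unit-capacity flow: source→left, listed edges, right→sink; max matching = max flow.
Augmenting path L1→R4 (+1); matched 1.
Augmenting path L3→R1 (+1); matched 2.
Augmenting path L4→R3 (+1); matched 3.
No augmenting path remains; maximum matching = 3.
König certificate: {L3, L4, R4} is a vertex cover of size 3 (every listed pair touches it), so no matching can be larger.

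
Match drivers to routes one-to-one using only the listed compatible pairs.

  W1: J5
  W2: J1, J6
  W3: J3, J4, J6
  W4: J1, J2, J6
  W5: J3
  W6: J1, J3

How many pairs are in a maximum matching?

Unit-capacity flow: source→left, listed edges, right→sink; max matching = max flow.
Augmenting path W1→J5 (+1); matched 1.
Augmenting path W2→J1 (+1); matched 2.
Augmenting path W3→J3 (+1); matched 3.
Augmenting path W4→J2 (+1); matched 4.
Augmenting path W5→J3→W3→J4 (+1); matched 5.
Augmenting path W6→J1→W2→J6 (+1); matched 6.
No augmenting path remains; maximum matching = 6.
König certificate: {W1, W2, W3, W4, W5, W6} is a vertex cover of size 6 (every listed pair touches it), so no matching can be larger.

6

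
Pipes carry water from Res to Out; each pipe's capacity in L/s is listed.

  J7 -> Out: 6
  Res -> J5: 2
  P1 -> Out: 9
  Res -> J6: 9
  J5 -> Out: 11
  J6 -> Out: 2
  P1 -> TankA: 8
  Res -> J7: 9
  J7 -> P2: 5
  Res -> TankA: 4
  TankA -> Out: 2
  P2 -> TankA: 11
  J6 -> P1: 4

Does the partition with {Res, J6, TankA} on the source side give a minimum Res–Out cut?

Given cut capacity: 2 + 9 + 4 + 2 + 2 = 19.
Augment Res→J5→Out: bottleneck 2, flow now 2.
Augment Res→J7→Out: bottleneck 6, flow now 8.
Augment Res→J6→Out: bottleneck 2, flow now 10.
Augment Res→TankA→Out: bottleneck 2, flow now 12.
Augment Res→J6→P1→Out: bottleneck 4, flow now 16.
No augmenting path remains; maximum flow = 16.
In the residual graph, reachable from Res: {Res, J7, J6, P2, TankA}.
Min-cut edges: Res→J5 (2), J7→Out (6), J6→P1 (4), J6→Out (2), TankA→Out (2); capacity 2 + 6 + 4 + 2 + 2 = 16.
Cut capacity 19 exceeds the max flow 16, so it is not minimum.

No — its capacity is 19, but the minimum cut has capacity 16.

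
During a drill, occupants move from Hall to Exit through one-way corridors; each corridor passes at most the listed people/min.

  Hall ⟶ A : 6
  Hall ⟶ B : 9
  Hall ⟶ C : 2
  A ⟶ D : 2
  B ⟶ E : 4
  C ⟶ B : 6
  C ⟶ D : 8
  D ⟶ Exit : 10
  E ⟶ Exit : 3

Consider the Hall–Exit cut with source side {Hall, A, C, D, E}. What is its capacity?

28

Edges leaving {Hall, A, C, D, E}: Hall→B (9), C→B (6), D→Exit (10), E→Exit (3).
Cut capacity = 9 + 6 + 10 + 3 = 28.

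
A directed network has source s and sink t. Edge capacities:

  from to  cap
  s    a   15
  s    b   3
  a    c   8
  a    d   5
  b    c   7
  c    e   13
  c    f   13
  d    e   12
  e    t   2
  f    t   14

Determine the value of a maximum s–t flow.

13

Augment s→a→c→e→t: bottleneck 2, flow now 2.
Augment s→a→c→f→t: bottleneck 6, flow now 8.
Augment s→b→c→f→t: bottleneck 3, flow now 11.
Augment s→a→d→e→c→f→t: bottleneck 2, flow now 13. (uses reverse residual edge)
No augmenting path remains; maximum flow = 13.
In the residual graph, reachable from s: {s, a, d, e}.
Min-cut edges: s→b (3), a→c (8), e→t (2); capacity 3 + 8 + 2 = 13.
This cut is saturated, so no flow can exceed 13.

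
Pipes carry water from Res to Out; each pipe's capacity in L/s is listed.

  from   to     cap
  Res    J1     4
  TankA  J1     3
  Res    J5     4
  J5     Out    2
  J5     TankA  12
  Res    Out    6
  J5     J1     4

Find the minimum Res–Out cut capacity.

8

Augment Res→Out: bottleneck 6, flow now 6.
Augment Res→J5→Out: bottleneck 2, flow now 8.
No augmenting path remains; maximum flow = 8.
By max-flow min-cut, the minimum cut capacity equals the max flow.
In the residual graph, reachable from Res: {Res, J5, TankA, J1}.
Min-cut edges: Res→Out (6), J5→Out (2); capacity 6 + 2 = 8.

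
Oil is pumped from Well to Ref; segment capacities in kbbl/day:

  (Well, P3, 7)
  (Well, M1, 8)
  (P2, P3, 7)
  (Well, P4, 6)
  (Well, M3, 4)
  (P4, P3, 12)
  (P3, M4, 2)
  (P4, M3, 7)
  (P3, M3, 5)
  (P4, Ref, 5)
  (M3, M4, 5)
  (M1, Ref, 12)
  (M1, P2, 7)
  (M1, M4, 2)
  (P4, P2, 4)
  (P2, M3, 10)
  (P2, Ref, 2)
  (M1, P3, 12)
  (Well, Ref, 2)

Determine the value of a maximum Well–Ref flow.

16

Augment Well→Ref: bottleneck 2, flow now 2.
Augment Well→M1→Ref: bottleneck 8, flow now 10.
Augment Well→P4→Ref: bottleneck 5, flow now 15.
Augment Well→P4→P2→Ref: bottleneck 1, flow now 16.
No augmenting path remains; maximum flow = 16.
In the residual graph, reachable from Well: {Well, P3, M3, M4}.
Min-cut edges: Well→M1 (8), Well→P4 (6), Well→Ref (2); capacity 8 + 6 + 2 = 16.
This cut is saturated, so no flow can exceed 16.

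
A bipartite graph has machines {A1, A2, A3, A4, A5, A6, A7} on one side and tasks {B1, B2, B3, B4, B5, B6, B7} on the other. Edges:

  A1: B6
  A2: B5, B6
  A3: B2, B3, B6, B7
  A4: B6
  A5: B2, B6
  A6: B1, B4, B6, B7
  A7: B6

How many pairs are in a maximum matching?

5

Unit-capacity flow: source→left, listed edges, right→sink; max matching = max flow.
Augmenting path A1→B6 (+1); matched 1.
Augmenting path A2→B5 (+1); matched 2.
Augmenting path A3→B2 (+1); matched 3.
Augmenting path A6→B1 (+1); matched 4.
Augmenting path A5→B2→A3→B3 (+1); matched 5.
No augmenting path remains; maximum matching = 5.
König certificate: {A2, A3, A5, A6, B6} is a vertex cover of size 5 (every listed pair touches it), so no matching can be larger.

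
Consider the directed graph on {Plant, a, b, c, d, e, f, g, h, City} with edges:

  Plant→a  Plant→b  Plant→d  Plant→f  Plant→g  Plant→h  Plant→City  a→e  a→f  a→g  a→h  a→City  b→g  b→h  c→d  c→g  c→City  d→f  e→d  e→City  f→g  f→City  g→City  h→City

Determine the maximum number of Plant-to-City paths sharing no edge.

5

Assign every edge capacity 1; by Menger, the answer equals the max flow.
Path Plant→City (+1); total 1.
Path Plant→a→City (+1); total 2.
Path Plant→f→City (+1); total 3.
Path Plant→g→City (+1); total 4.
Path Plant→h→City (+1); total 5.
No residual Plant→City path; max flow = 5.
Certifying cut of size 5: {Plant→City, Plant→a, f→City, g→City, h→City}.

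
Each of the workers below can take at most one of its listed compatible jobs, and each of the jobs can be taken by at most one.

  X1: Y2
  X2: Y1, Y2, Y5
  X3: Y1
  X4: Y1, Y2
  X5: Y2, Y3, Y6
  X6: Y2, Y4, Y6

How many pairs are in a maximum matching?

5

Unit-capacity flow: source→left, listed edges, right→sink; max matching = max flow.
Augmenting path X1→Y2 (+1); matched 1.
Augmenting path X2→Y1 (+1); matched 2.
Augmenting path X5→Y3 (+1); matched 3.
Augmenting path X6→Y4 (+1); matched 4.
Augmenting path X3→Y1→X2→Y5 (+1); matched 5.
No augmenting path remains; maximum matching = 5.
König certificate: {X2, X5, X6, Y1, Y2} is a vertex cover of size 5 (every listed pair touches it), so no matching can be larger.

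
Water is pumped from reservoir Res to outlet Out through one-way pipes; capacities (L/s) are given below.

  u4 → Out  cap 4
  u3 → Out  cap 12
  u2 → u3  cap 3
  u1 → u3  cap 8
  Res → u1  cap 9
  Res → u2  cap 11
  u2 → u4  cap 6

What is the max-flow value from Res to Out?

15

Augment Res→u1→u3→Out: bottleneck 8, flow now 8.
Augment Res→u2→u3→Out: bottleneck 3, flow now 11.
Augment Res→u2→u4→Out: bottleneck 4, flow now 15.
No augmenting path remains; maximum flow = 15.
In the residual graph, reachable from Res: {Res, u1, u2, u4}.
Min-cut edges: u1→u3 (8), u2→u3 (3), u4→Out (4); capacity 8 + 3 + 4 = 15.
This cut is saturated, so no flow can exceed 15.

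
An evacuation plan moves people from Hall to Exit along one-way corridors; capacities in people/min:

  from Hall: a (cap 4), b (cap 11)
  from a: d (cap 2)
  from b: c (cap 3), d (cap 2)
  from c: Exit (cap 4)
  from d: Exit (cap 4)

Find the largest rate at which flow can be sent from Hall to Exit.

7

Augment Hall→a→d→Exit: bottleneck 2, flow now 2.
Augment Hall→b→c→Exit: bottleneck 3, flow now 5.
Augment Hall→b→d→Exit: bottleneck 2, flow now 7.
No augmenting path remains; maximum flow = 7.
In the residual graph, reachable from Hall: {Hall, a, b}.
Min-cut edges: a→d (2), b→c (3), b→d (2); capacity 2 + 3 + 2 = 7.
This cut is saturated, so no flow can exceed 7.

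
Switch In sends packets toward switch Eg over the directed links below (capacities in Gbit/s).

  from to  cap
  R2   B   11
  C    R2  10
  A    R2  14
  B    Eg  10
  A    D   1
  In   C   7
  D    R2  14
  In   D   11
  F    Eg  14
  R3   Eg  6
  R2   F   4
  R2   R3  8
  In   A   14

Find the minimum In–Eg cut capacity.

20

Augment In→A→R2→F→Eg: bottleneck 4, flow now 4.
Augment In→A→R2→R3→Eg: bottleneck 6, flow now 10.
Augment In→A→R2→B→Eg: bottleneck 4, flow now 14.
Augment In→D→R2→B→Eg: bottleneck 6, flow now 20.
No augmenting path remains; maximum flow = 20.
By max-flow min-cut, the minimum cut capacity equals the max flow.
In the residual graph, reachable from In: {In, A, D, C, R2, R3, B}.
Min-cut edges: R2→F (4), R3→Eg (6), B→Eg (10); capacity 4 + 6 + 10 = 20.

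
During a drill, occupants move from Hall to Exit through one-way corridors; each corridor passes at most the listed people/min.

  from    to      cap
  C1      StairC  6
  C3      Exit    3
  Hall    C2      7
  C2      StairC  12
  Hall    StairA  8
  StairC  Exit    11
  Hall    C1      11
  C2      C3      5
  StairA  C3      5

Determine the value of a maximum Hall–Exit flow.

14

Augment Hall→C2→C3→Exit: bottleneck 3, flow now 3.
Augment Hall→C2→StairC→Exit: bottleneck 4, flow now 7.
Augment Hall→C1→StairC→Exit: bottleneck 6, flow now 13.
Augment Hall→StairA→C3→C2→StairC→Exit: bottleneck 1, flow now 14. (uses reverse residual edge)
No augmenting path remains; maximum flow = 14.
In the residual graph, reachable from Hall: {Hall, C2, C1, StairA, C3, StairC}.
Min-cut edges: C3→Exit (3), StairC→Exit (11); capacity 3 + 11 = 14.
This cut is saturated, so no flow can exceed 14.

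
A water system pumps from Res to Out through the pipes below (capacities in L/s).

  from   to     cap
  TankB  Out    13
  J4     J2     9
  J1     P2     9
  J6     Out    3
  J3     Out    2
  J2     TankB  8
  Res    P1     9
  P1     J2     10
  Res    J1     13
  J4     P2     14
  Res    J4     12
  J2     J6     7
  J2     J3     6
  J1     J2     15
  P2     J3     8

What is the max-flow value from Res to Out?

13

Augment Res→P1→J2→J3→Out: bottleneck 2, flow now 2.
Augment Res→P1→J2→J6→Out: bottleneck 3, flow now 5.
Augment Res→P1→J2→TankB→Out: bottleneck 4, flow now 9.
Augment Res→J1→J2→TankB→Out: bottleneck 4, flow now 13.
No augmenting path remains; maximum flow = 13.
In the residual graph, reachable from Res: {Res, P1, J1, J4, J2, P2, J3, J6}.
Min-cut edges: J2→TankB (8), J3→Out (2), J6→Out (3); capacity 8 + 2 + 3 = 13.
This cut is saturated, so no flow can exceed 13.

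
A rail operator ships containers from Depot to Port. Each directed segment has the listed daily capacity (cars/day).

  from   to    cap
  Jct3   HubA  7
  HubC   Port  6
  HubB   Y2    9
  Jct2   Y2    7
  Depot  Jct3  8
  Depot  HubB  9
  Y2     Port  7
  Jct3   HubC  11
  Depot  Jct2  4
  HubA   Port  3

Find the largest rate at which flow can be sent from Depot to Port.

Augment Depot→Jct2→Y2→Port: bottleneck 4, flow now 4.
Augment Depot→Jct3→HubC→Port: bottleneck 6, flow now 10.
Augment Depot→Jct3→HubA→Port: bottleneck 2, flow now 12.
Augment Depot→HubB→Y2→Port: bottleneck 3, flow now 15.
No augmenting path remains; maximum flow = 15.
In the residual graph, reachable from Depot: {Depot, Jct2, HubB, Y2}.
Min-cut edges: Depot→Jct3 (8), Y2→Port (7); capacity 8 + 7 = 15.
This cut is saturated, so no flow can exceed 15.

15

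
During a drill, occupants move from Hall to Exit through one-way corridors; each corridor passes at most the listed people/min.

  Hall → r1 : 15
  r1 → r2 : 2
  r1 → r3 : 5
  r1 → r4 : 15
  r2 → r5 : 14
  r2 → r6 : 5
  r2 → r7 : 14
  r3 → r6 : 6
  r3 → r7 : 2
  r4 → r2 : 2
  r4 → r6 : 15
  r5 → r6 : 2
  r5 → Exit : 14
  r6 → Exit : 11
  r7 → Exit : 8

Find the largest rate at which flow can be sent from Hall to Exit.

Augment Hall→r1→r2→r5→Exit: bottleneck 2, flow now 2.
Augment Hall→r1→r3→r6→Exit: bottleneck 5, flow now 7.
Augment Hall→r1→r4→r6→Exit: bottleneck 6, flow now 13.
Augment Hall→r1→r4→r2→r5→Exit: bottleneck 2, flow now 15.
No augmenting path remains; maximum flow = 15.
In the residual graph, reachable from Hall: {Hall}.
Min-cut edges: Hall→r1 (15); capacity 15 = 15.
This cut is saturated, so no flow can exceed 15.

15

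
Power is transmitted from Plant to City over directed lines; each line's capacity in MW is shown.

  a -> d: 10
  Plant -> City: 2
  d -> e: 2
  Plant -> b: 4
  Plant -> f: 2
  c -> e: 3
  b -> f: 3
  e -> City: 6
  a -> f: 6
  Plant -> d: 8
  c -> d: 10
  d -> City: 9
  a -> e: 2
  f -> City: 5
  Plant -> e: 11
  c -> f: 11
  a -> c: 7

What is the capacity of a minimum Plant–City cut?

Augment Plant→City: bottleneck 2, flow now 2.
Augment Plant→d→City: bottleneck 8, flow now 10.
Augment Plant→e→City: bottleneck 6, flow now 16.
Augment Plant→f→City: bottleneck 2, flow now 18.
Augment Plant→b→f→City: bottleneck 3, flow now 21.
No augmenting path remains; maximum flow = 21.
By max-flow min-cut, the minimum cut capacity equals the max flow.
In the residual graph, reachable from Plant: {Plant, b, e}.
Min-cut edges: Plant→d (8), Plant→f (2), Plant→City (2), b→f (3), e→City (6); capacity 8 + 2 + 2 + 3 + 6 = 21.

21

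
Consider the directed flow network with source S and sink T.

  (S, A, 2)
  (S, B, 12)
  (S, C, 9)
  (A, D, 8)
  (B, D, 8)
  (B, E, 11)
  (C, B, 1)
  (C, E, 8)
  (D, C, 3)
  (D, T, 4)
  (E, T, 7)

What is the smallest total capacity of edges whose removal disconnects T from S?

11

Augment S→A→D→T: bottleneck 2, flow now 2.
Augment S→B→D→T: bottleneck 2, flow now 4.
Augment S→B→E→T: bottleneck 7, flow now 11.
No augmenting path remains; maximum flow = 11.
By max-flow min-cut, the minimum cut capacity equals the max flow.
In the residual graph, reachable from S: {S, A, B, C, D, E}.
Min-cut edges: D→T (4), E→T (7); capacity 4 + 7 = 11.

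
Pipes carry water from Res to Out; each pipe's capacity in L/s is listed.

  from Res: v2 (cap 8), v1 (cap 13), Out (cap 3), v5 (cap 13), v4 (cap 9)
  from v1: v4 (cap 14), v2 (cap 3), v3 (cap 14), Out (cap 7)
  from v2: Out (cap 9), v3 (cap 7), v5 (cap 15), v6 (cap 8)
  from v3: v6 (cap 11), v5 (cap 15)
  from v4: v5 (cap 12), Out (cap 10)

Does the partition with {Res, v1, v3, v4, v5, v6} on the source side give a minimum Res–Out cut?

Given cut capacity: 8 + 3 + 3 + 7 + 10 = 31.
Augment Res→Out: bottleneck 3, flow now 3.
Augment Res→v1→Out: bottleneck 7, flow now 10.
Augment Res→v2→Out: bottleneck 8, flow now 18.
Augment Res→v4→Out: bottleneck 9, flow now 27.
Augment Res→v1→v2→Out: bottleneck 1, flow now 28.
Augment Res→v1→v4→Out: bottleneck 1, flow now 29.
No augmenting path remains; maximum flow = 29.
In the residual graph, reachable from Res: {Res, v1, v2, v3, v4, v5, v6}.
Min-cut edges: Res→Out (3), v1→Out (7), v2→Out (9), v4→Out (10); capacity 3 + 7 + 9 + 10 = 29.
Cut capacity 31 exceeds the max flow 29, so it is not minimum.

No — its capacity is 31, but the minimum cut has capacity 29.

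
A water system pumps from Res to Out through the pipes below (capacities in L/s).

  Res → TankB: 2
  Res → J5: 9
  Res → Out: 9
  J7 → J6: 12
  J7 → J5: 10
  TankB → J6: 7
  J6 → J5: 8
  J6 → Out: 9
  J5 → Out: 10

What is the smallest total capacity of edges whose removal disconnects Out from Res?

20

Augment Res→Out: bottleneck 9, flow now 9.
Augment Res→J5→Out: bottleneck 9, flow now 18.
Augment Res→TankB→J6→Out: bottleneck 2, flow now 20.
No augmenting path remains; maximum flow = 20.
By max-flow min-cut, the minimum cut capacity equals the max flow.
In the residual graph, reachable from Res: {Res}.
Min-cut edges: Res→TankB (2), Res→J5 (9), Res→Out (9); capacity 2 + 9 + 9 = 20.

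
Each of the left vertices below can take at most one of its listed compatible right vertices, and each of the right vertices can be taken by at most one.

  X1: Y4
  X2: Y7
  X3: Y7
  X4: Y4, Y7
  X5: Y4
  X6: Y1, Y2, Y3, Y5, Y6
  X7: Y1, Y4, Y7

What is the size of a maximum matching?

4

Unit-capacity flow: source→left, listed edges, right→sink; max matching = max flow.
Augmenting path X1→Y4 (+1); matched 1.
Augmenting path X2→Y7 (+1); matched 2.
Augmenting path X6→Y1 (+1); matched 3.
Augmenting path X7→Y1→X6→Y2 (+1); matched 4.
No augmenting path remains; maximum matching = 4.
König certificate: {X6, X7, Y4, Y7} is a vertex cover of size 4 (every listed pair touches it), so no matching can be larger.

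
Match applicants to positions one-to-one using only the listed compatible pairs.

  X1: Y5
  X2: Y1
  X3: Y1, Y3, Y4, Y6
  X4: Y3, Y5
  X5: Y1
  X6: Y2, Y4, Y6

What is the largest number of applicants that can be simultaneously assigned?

5

Unit-capacity flow: source→left, listed edges, right→sink; max matching = max flow.
Augmenting path X1→Y5 (+1); matched 1.
Augmenting path X2→Y1 (+1); matched 2.
Augmenting path X3→Y3 (+1); matched 3.
Augmenting path X6→Y2 (+1); matched 4.
Augmenting path X4→Y3→X3→Y4 (+1); matched 5.
No augmenting path remains; maximum matching = 5.
König certificate: {X1, X3, X4, X6, Y1} is a vertex cover of size 5 (every listed pair touches it), so no matching can be larger.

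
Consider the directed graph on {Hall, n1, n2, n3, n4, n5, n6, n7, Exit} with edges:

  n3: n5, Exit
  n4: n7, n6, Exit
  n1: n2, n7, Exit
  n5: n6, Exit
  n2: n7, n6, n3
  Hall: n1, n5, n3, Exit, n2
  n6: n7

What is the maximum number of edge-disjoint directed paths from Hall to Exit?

4

Assign every edge capacity 1; by Menger, the answer equals the max flow.
Path Hall→Exit (+1); total 1.
Path Hall→n1→Exit (+1); total 2.
Path Hall→n3→Exit (+1); total 3.
Path Hall→n5→Exit (+1); total 4.
No residual Hall→Exit path; max flow = 4.
Certifying cut of size 4: {Hall→Exit, Hall→n1, n3→Exit, n5→Exit}.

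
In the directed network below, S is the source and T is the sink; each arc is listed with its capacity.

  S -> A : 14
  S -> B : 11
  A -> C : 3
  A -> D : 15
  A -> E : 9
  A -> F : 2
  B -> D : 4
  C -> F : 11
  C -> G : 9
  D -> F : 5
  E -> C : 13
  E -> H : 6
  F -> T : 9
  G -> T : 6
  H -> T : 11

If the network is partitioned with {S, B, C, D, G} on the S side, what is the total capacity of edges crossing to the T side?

Edges leaving {S, B, C, D, G}: S→A (14), C→F (11), D→F (5), G→T (6).
Cut capacity = 14 + 11 + 5 + 6 = 36.

36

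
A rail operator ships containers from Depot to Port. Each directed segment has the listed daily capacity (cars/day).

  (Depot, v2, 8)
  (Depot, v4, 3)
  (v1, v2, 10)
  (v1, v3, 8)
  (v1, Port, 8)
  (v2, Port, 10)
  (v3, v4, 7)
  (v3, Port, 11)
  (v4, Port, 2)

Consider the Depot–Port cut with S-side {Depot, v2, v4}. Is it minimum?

Given cut capacity: 10 + 2 = 12.
Augment Depot→v2→Port: bottleneck 8, flow now 8.
Augment Depot→v4→Port: bottleneck 2, flow now 10.
No augmenting path remains; maximum flow = 10.
In the residual graph, reachable from Depot: {Depot, v4}.
Min-cut edges: Depot→v2 (8), v4→Port (2); capacity 8 + 2 = 10.
Cut capacity 12 exceeds the max flow 10, so it is not minimum.

No — its capacity is 12, but the minimum cut has capacity 10.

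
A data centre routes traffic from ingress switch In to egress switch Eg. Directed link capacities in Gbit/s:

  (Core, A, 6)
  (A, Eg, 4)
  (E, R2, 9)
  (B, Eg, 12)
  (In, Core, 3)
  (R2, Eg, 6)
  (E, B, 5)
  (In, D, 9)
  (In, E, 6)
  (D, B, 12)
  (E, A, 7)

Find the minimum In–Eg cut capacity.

Augment In→Core→A→Eg: bottleneck 3, flow now 3.
Augment In→D→B→Eg: bottleneck 9, flow now 12.
Augment In→E→A→Eg: bottleneck 1, flow now 13.
Augment In→E→R2→Eg: bottleneck 5, flow now 18.
No augmenting path remains; maximum flow = 18.
By max-flow min-cut, the minimum cut capacity equals the max flow.
In the residual graph, reachable from In: {In}.
Min-cut edges: In→Core (3), In→D (9), In→E (6); capacity 3 + 9 + 6 = 18.

18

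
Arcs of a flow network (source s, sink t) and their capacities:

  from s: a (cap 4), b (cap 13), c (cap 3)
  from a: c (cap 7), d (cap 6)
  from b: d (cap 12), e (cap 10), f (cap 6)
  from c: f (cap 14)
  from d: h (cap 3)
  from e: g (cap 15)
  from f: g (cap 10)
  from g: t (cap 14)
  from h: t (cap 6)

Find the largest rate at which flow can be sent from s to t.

Augment s→a→d→h→t: bottleneck 3, flow now 3.
Augment s→b→e→g→t: bottleneck 10, flow now 13.
Augment s→b→f→g→t: bottleneck 3, flow now 16.
Augment s→c→f→g→t: bottleneck 1, flow now 17.
No augmenting path remains; maximum flow = 17.
In the residual graph, reachable from s: {s, a, b, c, d, e, f, g}.
Min-cut edges: d→h (3), g→t (14); capacity 3 + 14 = 17.
This cut is saturated, so no flow can exceed 17.

17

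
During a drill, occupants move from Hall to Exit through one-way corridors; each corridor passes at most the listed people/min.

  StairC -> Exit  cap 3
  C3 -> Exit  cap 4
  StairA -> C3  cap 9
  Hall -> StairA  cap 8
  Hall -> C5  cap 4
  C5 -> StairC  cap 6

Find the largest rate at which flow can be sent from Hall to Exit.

Augment Hall→C5→StairC→Exit: bottleneck 3, flow now 3.
Augment Hall→StairA→C3→Exit: bottleneck 4, flow now 7.
No augmenting path remains; maximum flow = 7.
In the residual graph, reachable from Hall: {Hall, C5, StairA, StairC, C3}.
Min-cut edges: StairC→Exit (3), C3→Exit (4); capacity 3 + 4 = 7.
This cut is saturated, so no flow can exceed 7.

7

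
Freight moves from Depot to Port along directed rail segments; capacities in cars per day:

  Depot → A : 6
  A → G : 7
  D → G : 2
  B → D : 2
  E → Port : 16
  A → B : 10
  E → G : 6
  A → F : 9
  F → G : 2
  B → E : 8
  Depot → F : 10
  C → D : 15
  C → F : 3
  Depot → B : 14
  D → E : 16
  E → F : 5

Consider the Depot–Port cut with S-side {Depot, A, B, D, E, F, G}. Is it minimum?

No — its capacity is 16, but the minimum cut has capacity 10.

Given cut capacity: 16 = 16.
Augment Depot→B→E→Port: bottleneck 8, flow now 8.
Augment Depot→B→D→E→Port: bottleneck 2, flow now 10.
No augmenting path remains; maximum flow = 10.
In the residual graph, reachable from Depot: {Depot, A, B, F, G}.
Min-cut edges: B→D (2), B→E (8); capacity 2 + 8 = 10.
Cut capacity 16 exceeds the max flow 10, so it is not minimum.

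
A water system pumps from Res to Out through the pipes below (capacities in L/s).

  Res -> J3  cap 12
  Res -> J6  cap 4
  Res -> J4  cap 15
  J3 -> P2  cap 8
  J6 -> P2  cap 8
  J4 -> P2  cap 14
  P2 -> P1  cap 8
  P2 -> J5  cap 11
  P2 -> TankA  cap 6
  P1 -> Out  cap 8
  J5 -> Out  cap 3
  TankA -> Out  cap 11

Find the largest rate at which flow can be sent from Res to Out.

Augment Res→J3→P2→P1→Out: bottleneck 8, flow now 8.
Augment Res→J6→P2→J5→Out: bottleneck 3, flow now 11.
Augment Res→J6→P2→TankA→Out: bottleneck 1, flow now 12.
Augment Res→J4→P2→TankA→Out: bottleneck 5, flow now 17.
No augmenting path remains; maximum flow = 17.
In the residual graph, reachable from Res: {Res, J3, J6, J4, P2, J5}.
Min-cut edges: P2→P1 (8), P2→TankA (6), J5→Out (3); capacity 8 + 6 + 3 = 17.
This cut is saturated, so no flow can exceed 17.

17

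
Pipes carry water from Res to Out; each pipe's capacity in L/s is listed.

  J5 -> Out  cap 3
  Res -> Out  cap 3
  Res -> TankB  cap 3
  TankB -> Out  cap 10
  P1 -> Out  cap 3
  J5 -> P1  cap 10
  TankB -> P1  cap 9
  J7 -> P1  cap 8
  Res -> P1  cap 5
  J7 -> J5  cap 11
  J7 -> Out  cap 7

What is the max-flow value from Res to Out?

9

Augment Res→Out: bottleneck 3, flow now 3.
Augment Res→TankB→Out: bottleneck 3, flow now 6.
Augment Res→P1→Out: bottleneck 3, flow now 9.
No augmenting path remains; maximum flow = 9.
In the residual graph, reachable from Res: {Res, P1}.
Min-cut edges: Res→TankB (3), Res→Out (3), P1→Out (3); capacity 3 + 3 + 3 = 9.
This cut is saturated, so no flow can exceed 9.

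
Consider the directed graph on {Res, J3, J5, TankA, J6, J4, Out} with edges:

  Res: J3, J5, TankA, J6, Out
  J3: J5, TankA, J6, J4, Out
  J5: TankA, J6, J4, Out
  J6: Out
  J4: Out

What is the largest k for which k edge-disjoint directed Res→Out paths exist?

Assign every edge capacity 1; by Menger, the answer equals the max flow.
Path Res→Out (+1); total 1.
Path Res→J3→Out (+1); total 2.
Path Res→J5→Out (+1); total 3.
Path Res→J6→Out (+1); total 4.
No residual Res→Out path; max flow = 4.
Certifying cut of size 4: {Res→J3, Res→J5, Res→J6, Res→Out}.

4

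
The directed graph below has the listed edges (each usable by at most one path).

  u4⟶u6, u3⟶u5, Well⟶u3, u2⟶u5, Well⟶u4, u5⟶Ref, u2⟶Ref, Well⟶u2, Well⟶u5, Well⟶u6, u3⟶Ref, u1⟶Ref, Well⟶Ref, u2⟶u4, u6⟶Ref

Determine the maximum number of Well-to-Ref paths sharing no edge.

Assign every edge capacity 1; by Menger, the answer equals the max flow.
Path Well→Ref (+1); total 1.
Path Well→u2→Ref (+1); total 2.
Path Well→u3→Ref (+1); total 3.
Path Well→u5→Ref (+1); total 4.
Path Well→u6→Ref (+1); total 5.
No residual Well→Ref path; max flow = 5.
Certifying cut of size 5: {Well→Ref, Well→u2, Well→u3, Well→u5, u6→Ref}.

5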